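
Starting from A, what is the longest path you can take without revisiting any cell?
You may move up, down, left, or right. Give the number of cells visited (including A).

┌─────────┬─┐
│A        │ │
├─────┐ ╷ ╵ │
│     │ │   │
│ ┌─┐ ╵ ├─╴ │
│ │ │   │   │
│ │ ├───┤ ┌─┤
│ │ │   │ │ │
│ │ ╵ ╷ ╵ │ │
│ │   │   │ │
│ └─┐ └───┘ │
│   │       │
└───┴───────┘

Finding longest simple path using DFS:
Start: (0, 0)
Longest path visits 21 cells
Path: A → right → right → right → right → down → right → down → left → down → down → left → up → left → down → down → right → right → right → up → up

Solution:

┌─────────┬─┐
│A → → → ↓│ │
├─────┐ ╷ ╵ │
│     │ │↳ ↓│
│ ┌─┐ ╵ ├─╴ │
│ │ │   │↓ ↲│
│ │ ├───┤ ┌─┤
│ │ │↓ ↰│↓│B│
│ │ ╵ ╷ ╵ │ │
│ │  ↓│↑ ↲│↑│
│ └─┐ └───┘ │
│   │↳ → → ↑│
└───┴───────┘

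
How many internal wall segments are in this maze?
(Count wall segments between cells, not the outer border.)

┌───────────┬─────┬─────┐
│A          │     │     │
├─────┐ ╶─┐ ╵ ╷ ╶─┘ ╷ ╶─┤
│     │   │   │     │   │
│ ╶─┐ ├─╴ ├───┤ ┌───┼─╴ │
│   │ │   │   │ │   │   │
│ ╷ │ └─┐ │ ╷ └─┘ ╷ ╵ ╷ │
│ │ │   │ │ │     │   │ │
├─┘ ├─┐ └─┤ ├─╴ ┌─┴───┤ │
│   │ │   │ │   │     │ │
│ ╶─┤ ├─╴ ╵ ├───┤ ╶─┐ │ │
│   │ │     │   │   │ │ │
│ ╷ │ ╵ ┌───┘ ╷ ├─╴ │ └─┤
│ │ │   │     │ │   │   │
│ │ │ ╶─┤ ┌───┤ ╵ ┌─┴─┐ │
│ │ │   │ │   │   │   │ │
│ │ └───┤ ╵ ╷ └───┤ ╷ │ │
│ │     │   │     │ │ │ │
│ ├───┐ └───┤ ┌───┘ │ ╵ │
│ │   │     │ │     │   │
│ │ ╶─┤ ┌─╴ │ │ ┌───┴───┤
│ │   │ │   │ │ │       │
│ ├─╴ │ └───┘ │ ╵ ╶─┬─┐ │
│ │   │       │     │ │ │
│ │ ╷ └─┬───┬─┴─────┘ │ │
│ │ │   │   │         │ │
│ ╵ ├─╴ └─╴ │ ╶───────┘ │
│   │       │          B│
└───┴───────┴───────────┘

Counting internal wall segments:
Total internal walls: 143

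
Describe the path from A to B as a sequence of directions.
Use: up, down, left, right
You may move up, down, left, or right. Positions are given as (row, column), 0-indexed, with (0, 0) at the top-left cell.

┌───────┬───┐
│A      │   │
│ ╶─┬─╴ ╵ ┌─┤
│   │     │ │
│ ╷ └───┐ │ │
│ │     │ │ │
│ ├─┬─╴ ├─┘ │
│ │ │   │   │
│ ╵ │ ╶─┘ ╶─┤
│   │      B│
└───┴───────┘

Finding the path and converting it to directions:
Path through cells: (0,0) → (1,0) → (1,1) → (2,1) → (2,2) → (2,3) → (3,3) → (3,2) → (4,2) → (4,3) → (4,4) → (4,5)
Directions: down, right, down, right, right, down, left, down, right, right, right

Solution:

┌───────┬───┐
│A      │   │
│ ╶─┬─╴ ╵ ┌─┤
│↳ ↓│     │ │
│ ╷ └───┐ │ │
│ │↳ → ↓│ │ │
│ ├─┬─╴ ├─┘ │
│ │ │↓ ↲│   │
│ ╵ │ ╶─┘ ╶─┤
│   │↳ → → B│
└───┴───────┘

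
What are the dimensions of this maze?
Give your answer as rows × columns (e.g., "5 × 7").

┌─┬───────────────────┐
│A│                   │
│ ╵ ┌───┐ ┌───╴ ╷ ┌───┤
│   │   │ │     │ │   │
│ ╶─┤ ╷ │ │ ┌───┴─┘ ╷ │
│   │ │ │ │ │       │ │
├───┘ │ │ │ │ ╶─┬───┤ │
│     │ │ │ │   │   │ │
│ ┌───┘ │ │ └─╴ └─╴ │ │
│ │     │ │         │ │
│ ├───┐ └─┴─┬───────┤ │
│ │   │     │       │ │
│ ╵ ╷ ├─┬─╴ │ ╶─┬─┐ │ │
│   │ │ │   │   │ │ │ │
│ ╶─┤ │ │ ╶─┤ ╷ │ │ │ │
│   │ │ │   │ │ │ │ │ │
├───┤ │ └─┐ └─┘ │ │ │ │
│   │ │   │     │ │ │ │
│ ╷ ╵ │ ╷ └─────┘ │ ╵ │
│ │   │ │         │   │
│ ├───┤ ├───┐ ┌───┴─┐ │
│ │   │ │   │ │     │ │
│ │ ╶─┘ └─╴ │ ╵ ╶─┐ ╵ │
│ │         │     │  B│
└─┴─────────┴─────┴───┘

Counting the maze dimensions:
Rows (vertical): 12
Columns (horizontal): 11
Dimensions: 12 × 11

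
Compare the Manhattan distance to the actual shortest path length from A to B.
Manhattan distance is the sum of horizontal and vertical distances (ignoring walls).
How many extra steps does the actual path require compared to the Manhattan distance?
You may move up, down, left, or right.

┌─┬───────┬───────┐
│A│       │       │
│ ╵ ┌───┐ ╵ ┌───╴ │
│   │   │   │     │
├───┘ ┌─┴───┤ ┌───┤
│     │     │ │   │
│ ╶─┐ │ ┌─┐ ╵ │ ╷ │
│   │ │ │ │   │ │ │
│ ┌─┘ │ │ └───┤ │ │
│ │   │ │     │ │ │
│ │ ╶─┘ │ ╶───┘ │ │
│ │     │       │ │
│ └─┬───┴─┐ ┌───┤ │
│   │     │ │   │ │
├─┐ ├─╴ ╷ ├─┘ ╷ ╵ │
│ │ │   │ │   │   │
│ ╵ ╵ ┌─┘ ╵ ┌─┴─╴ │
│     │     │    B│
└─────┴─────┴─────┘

Manhattan distance: |8 - 0| + |8 - 0| = 16
Actual path length: 54
Extra steps: 54 - 16 = 38

Solution:

┌─┬───────┬───────┐
│A│↱ → → ↓│↱ → → ↓│
│ ╵ ┌───┐ ╵ ┌───╴ │
│↳ ↑│   │↳ ↑│↓ ← ↲│
├───┘ ┌─┴───┤ ┌───┤
│↓ ← ↰│↓ ← ↰│↓│   │
│ ╶─┐ │ ┌─┐ ╵ │ ╷ │
│↓  │↑│↓│ │↑ ↲│ │ │
│ ┌─┘ │ │ └───┤ │ │
│↓│↱ ↑│↓│     │ │ │
│ │ ╶─┘ │ ╶───┘ │ │
│↓│↑ ← ↲│       │ │
│ └─┬───┴─┐ ┌───┤ │
│↳ ↓│  ↱ ↓│ │↱ ↓│ │
├─┐ ├─╴ ╷ ├─┘ ╷ ╵ │
│ │↓│↱ ↑│↓│↱ ↑│↳ ↓│
│ ╵ ╵ ┌─┘ ╵ ┌─┴─╴ │
│  ↳ ↑│  ↳ ↑│    B│
└─────┴─────┴─────┘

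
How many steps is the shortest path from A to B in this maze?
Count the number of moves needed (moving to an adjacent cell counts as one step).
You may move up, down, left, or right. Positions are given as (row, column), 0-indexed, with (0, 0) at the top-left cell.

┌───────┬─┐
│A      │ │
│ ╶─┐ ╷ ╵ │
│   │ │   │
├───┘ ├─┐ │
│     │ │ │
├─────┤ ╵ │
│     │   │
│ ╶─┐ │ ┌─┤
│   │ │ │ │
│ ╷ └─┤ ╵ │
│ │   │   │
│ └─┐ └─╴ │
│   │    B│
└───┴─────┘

Using BFS to find shortest path:
Start: (0, 0), End: (6, 4)
Path found:
(0,0) → (0,1) → (0,2) → (0,3) → (1,3) → (1,4) → (2,4) → (3,4) → (3,3) → (4,3) → (5,3) → (5,4) → (6,4)
Number of steps: 12

Solution:

┌───────┬─┐
│A → → ↓│ │
│ ╶─┐ ╷ ╵ │
│   │ │↳ ↓│
├───┘ ├─┐ │
│     │ │↓│
├─────┤ ╵ │
│     │↓ ↲│
│ ╶─┐ │ ┌─┤
│   │ │↓│ │
│ ╷ └─┤ ╵ │
│ │   │↳ ↓│
│ └─┐ └─╴ │
│   │    B│
└───┴─────┘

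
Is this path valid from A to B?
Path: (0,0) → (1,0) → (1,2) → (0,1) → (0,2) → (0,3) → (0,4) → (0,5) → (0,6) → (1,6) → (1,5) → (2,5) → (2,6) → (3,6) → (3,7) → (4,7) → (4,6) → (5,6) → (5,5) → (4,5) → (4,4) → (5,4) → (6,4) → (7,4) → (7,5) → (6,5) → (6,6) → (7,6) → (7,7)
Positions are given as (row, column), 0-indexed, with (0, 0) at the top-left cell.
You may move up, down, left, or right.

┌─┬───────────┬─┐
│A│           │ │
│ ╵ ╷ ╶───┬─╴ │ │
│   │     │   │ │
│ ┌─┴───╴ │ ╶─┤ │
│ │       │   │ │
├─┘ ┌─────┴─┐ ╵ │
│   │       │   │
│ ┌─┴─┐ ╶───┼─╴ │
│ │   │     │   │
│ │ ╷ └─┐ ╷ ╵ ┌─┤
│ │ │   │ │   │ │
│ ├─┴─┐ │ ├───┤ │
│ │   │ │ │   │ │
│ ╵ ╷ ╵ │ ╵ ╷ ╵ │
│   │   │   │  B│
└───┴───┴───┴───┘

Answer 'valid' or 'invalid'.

Checking path validity:
Result: Invalid move at step 2: cannot move from (1, 0) to (1, 2).

invalid

Correct solution:

┌─┬───────────┬─┐
│A│↱ → → → → ↓│ │
│ ╵ ╷ ╶───┬─╴ │ │
│↳ ↑│     │↓ ↲│ │
│ ┌─┴───╴ │ ╶─┤ │
│ │       │↳ ↓│ │
├─┘ ┌─────┴─┐ ╵ │
│   │       │↳ ↓│
│ ┌─┴─┐ ╶───┼─╴ │
│ │   │  ↓ ↰│↓ ↲│
│ │ ╷ └─┐ ╷ ╵ ┌─┤
│ │ │   │↓│↑ ↲│ │
│ ├─┴─┐ │ ├───┤ │
│ │   │ │↓│↱ ↓│ │
│ ╵ ╷ ╵ │ ╵ ╷ ╵ │
│   │   │↳ ↑│↳ B│
└───┴───┴───┴───┘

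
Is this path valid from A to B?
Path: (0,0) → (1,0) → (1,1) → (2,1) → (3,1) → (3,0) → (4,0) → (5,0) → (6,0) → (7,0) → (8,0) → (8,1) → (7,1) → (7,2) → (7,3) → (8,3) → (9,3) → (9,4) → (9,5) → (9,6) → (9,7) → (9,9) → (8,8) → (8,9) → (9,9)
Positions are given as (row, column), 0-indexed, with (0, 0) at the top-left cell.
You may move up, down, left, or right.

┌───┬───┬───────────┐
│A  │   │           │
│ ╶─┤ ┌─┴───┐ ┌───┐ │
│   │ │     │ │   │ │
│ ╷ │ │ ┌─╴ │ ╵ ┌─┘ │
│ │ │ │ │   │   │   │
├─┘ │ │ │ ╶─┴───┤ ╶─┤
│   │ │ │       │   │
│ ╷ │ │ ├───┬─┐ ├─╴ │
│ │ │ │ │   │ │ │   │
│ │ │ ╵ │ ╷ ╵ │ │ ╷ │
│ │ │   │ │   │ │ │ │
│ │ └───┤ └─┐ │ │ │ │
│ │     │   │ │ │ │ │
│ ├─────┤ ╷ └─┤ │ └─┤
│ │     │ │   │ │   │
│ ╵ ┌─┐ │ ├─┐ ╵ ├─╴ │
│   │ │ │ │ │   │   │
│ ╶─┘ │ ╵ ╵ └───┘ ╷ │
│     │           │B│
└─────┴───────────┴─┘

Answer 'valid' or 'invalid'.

Checking path validity:
Result: Invalid move at step 21: cannot move from (9, 7) to (9, 9).

invalid

Correct solution:

┌───┬───┬───────────┐
│A  │   │           │
│ ╶─┤ ┌─┴───┐ ┌───┐ │
│↳ ↓│ │     │ │   │ │
│ ╷ │ │ ┌─╴ │ ╵ ┌─┘ │
│ │↓│ │ │   │   │   │
├─┘ │ │ │ ╶─┴───┤ ╶─┤
│↓ ↲│ │ │       │   │
│ ╷ │ │ ├───┬─┐ ├─╴ │
│↓│ │ │ │   │ │ │   │
│ │ │ ╵ │ ╷ ╵ │ │ ╷ │
│↓│ │   │ │   │ │ │ │
│ │ └───┤ └─┐ │ │ │ │
│↓│     │   │ │ │ │ │
│ ├─────┤ ╷ └─┤ │ └─┤
│↓│↱ → ↓│ │   │ │   │
│ ╵ ┌─┐ │ ├─┐ ╵ ├─╴ │
│↳ ↑│ │↓│ │ │   │↱ ↓│
│ ╶─┘ │ ╵ ╵ └───┘ ╷ │
│     │↳ → → → → ↑│B│
└─────┴───────────┴─┘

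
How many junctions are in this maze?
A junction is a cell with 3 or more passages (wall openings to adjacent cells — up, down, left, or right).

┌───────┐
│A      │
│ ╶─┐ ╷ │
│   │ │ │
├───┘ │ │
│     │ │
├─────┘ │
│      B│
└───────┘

Checking each cell for number of passages:

Junctions found (3+ passages):
  (0, 2): 3 passages
Total junctions: 1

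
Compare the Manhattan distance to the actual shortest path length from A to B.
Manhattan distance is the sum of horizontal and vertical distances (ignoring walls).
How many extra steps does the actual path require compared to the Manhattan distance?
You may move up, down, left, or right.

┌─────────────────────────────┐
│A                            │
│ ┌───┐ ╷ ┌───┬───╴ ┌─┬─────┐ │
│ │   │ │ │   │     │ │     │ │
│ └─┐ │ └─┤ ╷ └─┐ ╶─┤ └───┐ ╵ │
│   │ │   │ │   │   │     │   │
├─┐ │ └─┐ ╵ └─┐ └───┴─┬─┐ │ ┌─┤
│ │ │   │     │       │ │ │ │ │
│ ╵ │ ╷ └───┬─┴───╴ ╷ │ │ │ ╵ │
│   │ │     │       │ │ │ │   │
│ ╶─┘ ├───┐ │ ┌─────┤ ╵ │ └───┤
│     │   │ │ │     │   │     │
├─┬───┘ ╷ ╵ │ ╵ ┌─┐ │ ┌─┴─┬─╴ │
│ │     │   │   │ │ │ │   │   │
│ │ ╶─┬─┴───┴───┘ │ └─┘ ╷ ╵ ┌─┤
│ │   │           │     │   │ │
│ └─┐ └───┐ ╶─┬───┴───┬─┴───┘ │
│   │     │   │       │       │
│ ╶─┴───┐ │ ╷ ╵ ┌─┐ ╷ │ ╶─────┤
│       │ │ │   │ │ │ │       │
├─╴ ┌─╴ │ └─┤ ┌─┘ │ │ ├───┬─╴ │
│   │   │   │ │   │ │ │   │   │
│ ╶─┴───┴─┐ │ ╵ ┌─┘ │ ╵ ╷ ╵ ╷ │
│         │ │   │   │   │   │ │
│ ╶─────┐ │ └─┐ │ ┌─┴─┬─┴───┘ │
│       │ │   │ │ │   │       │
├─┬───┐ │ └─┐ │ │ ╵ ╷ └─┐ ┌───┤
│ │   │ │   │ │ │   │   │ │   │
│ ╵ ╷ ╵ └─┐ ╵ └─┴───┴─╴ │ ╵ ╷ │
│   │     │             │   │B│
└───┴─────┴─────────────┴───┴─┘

Manhattan distance: |14 - 0| + |14 - 0| = 28
Actual path length: 74
Extra steps: 74 - 28 = 46

Solution:

┌─────────────────────────────┐
│A                            │
│ ┌───┐ ╷ ┌───┬───╴ ┌─┬─────┐ │
│↓│   │ │ │   │     │ │     │ │
│ └─┐ │ └─┤ ╷ └─┐ ╶─┤ └───┐ ╵ │
│↳ ↓│ │   │ │   │   │     │   │
├─┐ │ └─┐ ╵ └─┐ └───┴─┬─┐ │ ┌─┤
│ │↓│↱ ↓│     │       │ │ │ │ │
│ ╵ │ ╷ └───┬─┴───╴ ╷ │ │ │ ╵ │
│↓ ↲│↑│↳ → ↓│       │ │ │ │   │
│ ╶─┘ ├───┐ │ ┌─────┤ ╵ │ └───┤
│↳ → ↑│↓ ↰│↓│ │     │   │     │
├─┬───┘ ╷ ╵ │ ╵ ┌─┐ │ ┌─┴─┬─╴ │
│ │↓ ← ↲│↑ ↲│   │ │ │ │   │   │
│ │ ╶─┬─┴───┴───┘ │ └─┘ ╷ ╵ ┌─┤
│ │↳ ↓│           │     │   │ │
│ └─┐ └───┐ ╶─┬───┴───┬─┴───┘ │
│   │↳ → ↓│   │    ↱ ↓│       │
│ ╶─┴───┐ │ ╷ ╵ ┌─┐ ╷ │ ╶─────┤
│       │↓│ │   │ │↑│↓│       │
├─╴ ┌─╴ │ └─┤ ┌─┘ │ │ ├───┬─╴ │
│   │   │↳ ↓│ │   │↑│↓│↱ ↓│↱ ↓│
│ ╶─┴───┴─┐ │ ╵ ┌─┘ │ ╵ ╷ ╵ ╷ │
│         │↓│   │↱ ↑│↳ ↑│↳ ↑│↓│
│ ╶─────┐ │ └─┐ │ ┌─┴─┬─┴───┘ │
│       │ │↳ ↓│ │↑│↓ ↰│  ↓ ← ↲│
├─┬───┐ │ └─┐ │ │ ╵ ╷ └─┐ ┌───┤
│ │   │ │   │↓│ │↑ ↲│↑ ↰│↓│↱ ↓│
│ ╵ ╷ ╵ └─┐ ╵ └─┴───┴─╴ │ ╵ ╷ │
│   │     │  ↳ → → → → ↑│↳ ↑│B│
└───┴─────┴─────────────┴───┴─┘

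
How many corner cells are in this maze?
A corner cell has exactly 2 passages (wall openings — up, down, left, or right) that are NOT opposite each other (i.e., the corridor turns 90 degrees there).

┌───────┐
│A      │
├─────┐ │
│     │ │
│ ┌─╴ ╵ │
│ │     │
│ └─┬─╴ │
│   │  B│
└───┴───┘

Counting corner cells (2 non-opposite passages):
Total corners: 5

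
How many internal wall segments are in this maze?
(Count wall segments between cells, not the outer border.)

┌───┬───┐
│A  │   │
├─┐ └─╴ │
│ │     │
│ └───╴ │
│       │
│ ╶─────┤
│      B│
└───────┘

Counting internal wall segments:
Total internal walls: 9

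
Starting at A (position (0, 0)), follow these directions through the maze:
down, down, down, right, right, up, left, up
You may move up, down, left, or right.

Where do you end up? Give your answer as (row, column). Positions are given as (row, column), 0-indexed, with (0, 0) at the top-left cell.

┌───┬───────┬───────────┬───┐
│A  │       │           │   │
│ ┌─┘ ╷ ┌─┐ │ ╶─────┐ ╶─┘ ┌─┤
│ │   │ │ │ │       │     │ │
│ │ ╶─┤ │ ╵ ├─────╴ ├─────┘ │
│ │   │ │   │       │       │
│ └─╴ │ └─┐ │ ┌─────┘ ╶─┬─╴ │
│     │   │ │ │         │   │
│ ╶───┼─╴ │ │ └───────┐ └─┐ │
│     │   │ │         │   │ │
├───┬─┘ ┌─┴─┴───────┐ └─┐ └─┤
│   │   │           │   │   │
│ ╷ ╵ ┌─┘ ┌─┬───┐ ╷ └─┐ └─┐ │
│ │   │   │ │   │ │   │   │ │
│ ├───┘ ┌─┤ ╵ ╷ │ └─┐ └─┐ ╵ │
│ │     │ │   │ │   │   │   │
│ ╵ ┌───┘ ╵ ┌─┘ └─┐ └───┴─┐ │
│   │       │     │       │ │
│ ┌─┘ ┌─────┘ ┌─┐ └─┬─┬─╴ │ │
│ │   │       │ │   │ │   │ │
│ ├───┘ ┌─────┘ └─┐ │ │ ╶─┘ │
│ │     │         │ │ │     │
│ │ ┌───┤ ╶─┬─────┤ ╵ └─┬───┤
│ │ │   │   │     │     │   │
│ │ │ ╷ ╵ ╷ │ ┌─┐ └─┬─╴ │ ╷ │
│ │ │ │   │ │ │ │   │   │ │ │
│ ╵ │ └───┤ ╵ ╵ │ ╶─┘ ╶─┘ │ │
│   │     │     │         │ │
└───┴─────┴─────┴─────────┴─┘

Following directions step by step:
Start: (0, 0)
  down: (0, 0) → (1, 0)
  down: (1, 0) → (2, 0)
  down: (2, 0) → (3, 0)
  right: (3, 0) → (3, 1)
  right: (3, 1) → (3, 2)
  up: (3, 2) → (2, 2)
  left: (2, 2) → (2, 1)
  up: (2, 1) → (1, 1)
Final position: (1, 1)

Path taken:

┌───┬───────┬───────────┬───┐
│A  │       │           │   │
│ ┌─┘ ╷ ┌─┐ │ ╶─────┐ ╶─┘ ┌─┤
│↓│B  │ │ │ │       │     │ │
│ │ ╶─┤ │ ╵ ├─────╴ ├─────┘ │
│↓│↑ ↰│ │   │       │       │
│ └─╴ │ └─┐ │ ┌─────┘ ╶─┬─╴ │
│↳ → ↑│   │ │ │         │   │
│ ╶───┼─╴ │ │ └───────┐ └─┐ │
│     │   │ │         │   │ │
├───┬─┘ ┌─┴─┴───────┐ └─┐ └─┤
│   │   │           │   │   │
│ ╷ ╵ ┌─┘ ┌─┬───┐ ╷ └─┐ └─┐ │
│ │   │   │ │   │ │   │   │ │
│ ├───┘ ┌─┤ ╵ ╷ │ └─┐ └─┐ ╵ │
│ │     │ │   │ │   │   │   │
│ ╵ ┌───┘ ╵ ┌─┘ └─┐ └───┴─┐ │
│   │       │     │       │ │
│ ┌─┘ ┌─────┘ ┌─┐ └─┬─┬─╴ │ │
│ │   │       │ │   │ │   │ │
│ ├───┘ ┌─────┘ └─┐ │ │ ╶─┘ │
│ │     │         │ │ │     │
│ │ ┌───┤ ╶─┬─────┤ ╵ └─┬───┤
│ │ │   │   │     │     │   │
│ │ │ ╷ ╵ ╷ │ ┌─┐ └─┬─╴ │ ╷ │
│ │ │ │   │ │ │ │   │   │ │ │
│ ╵ │ └───┤ ╵ ╵ │ ╶─┘ ╶─┘ │ │
│   │     │     │         │ │
└───┴─────┴─────┴─────────┴─┘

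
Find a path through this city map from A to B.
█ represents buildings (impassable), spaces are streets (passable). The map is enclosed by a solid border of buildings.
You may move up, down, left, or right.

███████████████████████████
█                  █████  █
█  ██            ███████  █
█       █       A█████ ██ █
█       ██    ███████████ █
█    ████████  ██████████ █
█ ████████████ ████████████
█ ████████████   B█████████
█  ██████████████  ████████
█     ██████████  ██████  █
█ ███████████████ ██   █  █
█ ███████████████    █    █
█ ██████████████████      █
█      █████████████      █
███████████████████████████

Finding the shortest path from A to B:
Movement: cardinal only
Path length: 11 steps
Directions: left → left → left → down → down → right → down → down → right → right → right

Solution:

███████████████████████████
█                  █████  █
█  ██            ███████  █
█       █    ↓←←A█████ ██ █
█       ██   ↓███████████ █
█    ████████↳↓██████████ █
█ ████████████↓████████████
█ ████████████↳→→B█████████
█  ██████████████  ████████
█     ██████████  ██████  █
█ ███████████████ ██   █  █
█ ███████████████    █    █
█ ██████████████████      █
█      █████████████      █
███████████████████████████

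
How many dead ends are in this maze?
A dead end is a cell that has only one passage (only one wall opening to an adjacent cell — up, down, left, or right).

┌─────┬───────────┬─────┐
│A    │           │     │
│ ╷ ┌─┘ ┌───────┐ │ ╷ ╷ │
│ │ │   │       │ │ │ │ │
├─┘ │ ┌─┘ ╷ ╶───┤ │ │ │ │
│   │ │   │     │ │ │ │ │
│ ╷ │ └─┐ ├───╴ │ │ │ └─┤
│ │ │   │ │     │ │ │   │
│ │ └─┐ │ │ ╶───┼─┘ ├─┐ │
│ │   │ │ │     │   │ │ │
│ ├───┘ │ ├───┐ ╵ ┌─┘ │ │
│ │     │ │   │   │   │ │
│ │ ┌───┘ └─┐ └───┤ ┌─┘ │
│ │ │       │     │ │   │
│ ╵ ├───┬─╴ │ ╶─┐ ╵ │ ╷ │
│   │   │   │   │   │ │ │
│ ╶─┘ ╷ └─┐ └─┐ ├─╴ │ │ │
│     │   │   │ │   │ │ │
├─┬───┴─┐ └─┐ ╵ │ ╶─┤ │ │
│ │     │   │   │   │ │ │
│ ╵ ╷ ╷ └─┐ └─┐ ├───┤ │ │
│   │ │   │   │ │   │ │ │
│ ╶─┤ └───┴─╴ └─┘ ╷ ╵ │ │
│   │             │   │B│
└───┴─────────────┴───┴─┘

Checking each cell for number of passages:

Dead ends found at positions:
  (0, 2)
  (1, 0)
  (1, 7)
  (2, 3)
  (2, 11)
  (3, 8)
  (4, 2)
  (4, 10)
  (5, 5)
  (6, 2)
  (7, 4)
  (9, 0)
  (9, 9)
  (10, 4)
  (10, 7)
  (11, 1)
  (11, 11)
Total dead ends: 17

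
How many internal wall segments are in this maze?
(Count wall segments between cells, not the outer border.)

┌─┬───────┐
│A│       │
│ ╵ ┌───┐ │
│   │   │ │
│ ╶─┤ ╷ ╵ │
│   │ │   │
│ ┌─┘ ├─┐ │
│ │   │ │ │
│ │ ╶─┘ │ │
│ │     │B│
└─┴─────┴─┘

Counting internal wall segments:
Total internal walls: 16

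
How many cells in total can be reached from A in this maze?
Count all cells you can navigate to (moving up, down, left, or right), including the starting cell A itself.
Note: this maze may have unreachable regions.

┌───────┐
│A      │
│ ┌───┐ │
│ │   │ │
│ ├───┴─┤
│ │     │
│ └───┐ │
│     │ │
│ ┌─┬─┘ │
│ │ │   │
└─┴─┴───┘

Using BFS/flood-fill to find all reachable cells from A:
Maze size: 5 × 4 = 20 total cells
9 cell(s) are walled off and cannot be reached from A.
Reachable cells: 11

Reachable region (· marks reachable cells):

┌───────┐
│A · · ·│
│ ┌───┐ │
│·│   │·│
│ ├───┴─┤
│·│     │
│ └───┐ │
│· · ·│ │
│ ┌─┬─┘ │
│·│ │   │
└─┴─┴───┘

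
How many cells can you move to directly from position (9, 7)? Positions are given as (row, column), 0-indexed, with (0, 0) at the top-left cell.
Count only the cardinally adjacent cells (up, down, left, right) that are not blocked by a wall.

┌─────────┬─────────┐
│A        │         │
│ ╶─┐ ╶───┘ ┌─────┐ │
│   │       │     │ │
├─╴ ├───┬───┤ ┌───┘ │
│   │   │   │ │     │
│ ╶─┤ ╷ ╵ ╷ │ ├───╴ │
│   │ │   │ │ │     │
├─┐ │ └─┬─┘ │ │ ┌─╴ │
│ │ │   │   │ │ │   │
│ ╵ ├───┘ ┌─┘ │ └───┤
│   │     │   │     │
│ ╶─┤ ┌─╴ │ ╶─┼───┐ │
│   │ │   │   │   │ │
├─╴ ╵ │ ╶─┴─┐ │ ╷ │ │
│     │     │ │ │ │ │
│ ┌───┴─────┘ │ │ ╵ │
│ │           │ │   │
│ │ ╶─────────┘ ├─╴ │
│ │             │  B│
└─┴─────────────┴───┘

Checking passable neighbors of (9, 7):
Neighbors: (8, 7), (9, 6)
Count: 2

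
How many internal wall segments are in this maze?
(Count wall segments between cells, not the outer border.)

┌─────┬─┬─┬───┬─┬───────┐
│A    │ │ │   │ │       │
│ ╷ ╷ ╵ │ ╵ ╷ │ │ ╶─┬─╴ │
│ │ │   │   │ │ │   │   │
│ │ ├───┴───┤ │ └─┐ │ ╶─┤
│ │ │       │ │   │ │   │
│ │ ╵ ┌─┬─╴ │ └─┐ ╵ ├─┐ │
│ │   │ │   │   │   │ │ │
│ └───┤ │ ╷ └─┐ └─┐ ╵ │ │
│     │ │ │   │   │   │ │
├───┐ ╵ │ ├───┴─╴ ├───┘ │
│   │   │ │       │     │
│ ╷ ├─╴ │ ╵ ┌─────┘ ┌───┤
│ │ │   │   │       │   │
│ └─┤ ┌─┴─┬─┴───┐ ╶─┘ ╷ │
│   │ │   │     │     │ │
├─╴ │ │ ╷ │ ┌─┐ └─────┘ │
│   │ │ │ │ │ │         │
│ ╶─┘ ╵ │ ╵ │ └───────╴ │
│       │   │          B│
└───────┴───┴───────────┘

Counting internal wall segments:
Total internal walls: 99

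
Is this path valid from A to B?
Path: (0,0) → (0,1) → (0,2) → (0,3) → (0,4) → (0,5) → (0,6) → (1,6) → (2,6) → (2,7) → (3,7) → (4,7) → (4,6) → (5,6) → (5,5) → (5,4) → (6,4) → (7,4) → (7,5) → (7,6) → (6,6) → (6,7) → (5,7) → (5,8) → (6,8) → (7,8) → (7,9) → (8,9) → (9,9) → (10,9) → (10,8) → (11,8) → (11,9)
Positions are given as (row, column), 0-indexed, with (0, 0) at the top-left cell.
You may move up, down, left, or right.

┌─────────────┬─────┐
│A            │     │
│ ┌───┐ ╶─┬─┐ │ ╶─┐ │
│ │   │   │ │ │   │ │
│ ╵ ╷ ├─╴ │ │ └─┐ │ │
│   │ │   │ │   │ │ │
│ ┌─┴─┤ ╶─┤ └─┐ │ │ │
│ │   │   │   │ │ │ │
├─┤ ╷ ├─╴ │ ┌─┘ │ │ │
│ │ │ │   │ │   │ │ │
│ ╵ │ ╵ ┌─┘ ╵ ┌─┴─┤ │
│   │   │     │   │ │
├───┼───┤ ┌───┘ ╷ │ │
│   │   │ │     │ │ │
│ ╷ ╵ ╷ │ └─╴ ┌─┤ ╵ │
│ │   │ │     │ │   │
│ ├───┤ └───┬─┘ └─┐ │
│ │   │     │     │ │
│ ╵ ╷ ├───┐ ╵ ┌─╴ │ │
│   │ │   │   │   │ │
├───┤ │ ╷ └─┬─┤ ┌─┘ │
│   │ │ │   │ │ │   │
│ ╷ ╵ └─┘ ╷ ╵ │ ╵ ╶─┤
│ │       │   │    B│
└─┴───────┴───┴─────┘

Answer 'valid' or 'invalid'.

Checking path validity:
Result: All consecutive moves are passable.

valid

Correct solution:

┌─────────────┬─────┐
│A → → → → → ↓│     │
│ ┌───┐ ╶─┬─┐ │ ╶─┐ │
│ │   │   │ │↓│   │ │
│ ╵ ╷ ├─╴ │ │ └─┐ │ │
│   │ │   │ │↳ ↓│ │ │
│ ┌─┴─┤ ╶─┤ └─┐ │ │ │
│ │   │   │   │↓│ │ │
├─┤ ╷ ├─╴ │ ┌─┘ │ │ │
│ │ │ │   │ │↓ ↲│ │ │
│ ╵ │ ╵ ┌─┘ ╵ ┌─┴─┤ │
│   │   │↓ ← ↲│↱ ↓│ │
├───┼───┤ ┌───┘ ╷ │ │
│   │   │↓│  ↱ ↑│↓│ │
│ ╷ ╵ ╷ │ └─╴ ┌─┤ ╵ │
│ │   │ │↳ → ↑│ │↳ ↓│
│ ├───┤ └───┬─┘ └─┐ │
│ │   │     │     │↓│
│ ╵ ╷ ├───┐ ╵ ┌─╴ │ │
│   │ │   │   │   │↓│
├───┤ │ ╷ └─┬─┤ ┌─┘ │
│   │ │ │   │ │ │↓ ↲│
│ ╷ ╵ └─┘ ╷ ╵ │ ╵ ╶─┤
│ │       │   │  ↳ B│
└─┴───────┴───┴─────┘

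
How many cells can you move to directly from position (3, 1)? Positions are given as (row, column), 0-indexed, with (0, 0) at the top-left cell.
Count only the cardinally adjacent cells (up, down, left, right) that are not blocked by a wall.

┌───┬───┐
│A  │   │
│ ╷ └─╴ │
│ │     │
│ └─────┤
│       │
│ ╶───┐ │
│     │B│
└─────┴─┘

Checking passable neighbors of (3, 1):
Neighbors: (3, 0), (3, 2)
Count: 2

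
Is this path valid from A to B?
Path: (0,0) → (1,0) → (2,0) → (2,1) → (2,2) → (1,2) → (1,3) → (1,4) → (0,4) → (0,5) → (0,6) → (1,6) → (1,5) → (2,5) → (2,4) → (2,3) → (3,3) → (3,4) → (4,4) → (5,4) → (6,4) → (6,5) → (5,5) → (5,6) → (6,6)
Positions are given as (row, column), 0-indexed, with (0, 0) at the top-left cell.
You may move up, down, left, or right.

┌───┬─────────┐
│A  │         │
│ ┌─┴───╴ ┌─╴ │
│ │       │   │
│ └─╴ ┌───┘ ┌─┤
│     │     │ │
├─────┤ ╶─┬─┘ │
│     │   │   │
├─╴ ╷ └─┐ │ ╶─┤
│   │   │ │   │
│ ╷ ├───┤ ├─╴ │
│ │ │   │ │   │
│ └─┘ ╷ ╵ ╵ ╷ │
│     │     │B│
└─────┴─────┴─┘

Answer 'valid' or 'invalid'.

Checking path validity:
Result: All consecutive moves are passable.

valid

Correct solution:

┌───┬─────────┐
│A  │    ↱ → ↓│
│ ┌─┴───╴ ┌─╴ │
│↓│  ↱ → ↑│↓ ↲│
│ └─╴ ┌───┘ ┌─┤
│↳ → ↑│↓ ← ↲│ │
├─────┤ ╶─┬─┘ │
│     │↳ ↓│   │
├─╴ ╷ └─┐ │ ╶─┤
│   │   │↓│   │
│ ╷ ├───┤ ├─╴ │
│ │ │   │↓│↱ ↓│
│ └─┘ ╷ ╵ ╵ ╷ │
│     │  ↳ ↑│B│
└─────┴─────┴─┘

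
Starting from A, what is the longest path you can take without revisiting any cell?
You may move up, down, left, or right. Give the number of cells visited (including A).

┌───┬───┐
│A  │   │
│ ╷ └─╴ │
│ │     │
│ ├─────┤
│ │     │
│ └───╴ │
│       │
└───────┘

Finding longest simple path using DFS:
Start: (0, 0)
Longest path visits 10 cells
Path: A → down → down → down → right → right → right → up → left → left

Solution:

┌───┬───┐
│A  │   │
│ ╷ └─╴ │
│↓│     │
│ ├─────┤
│↓│B ← ↰│
│ └───╴ │
│↳ → → ↑│
└───────┘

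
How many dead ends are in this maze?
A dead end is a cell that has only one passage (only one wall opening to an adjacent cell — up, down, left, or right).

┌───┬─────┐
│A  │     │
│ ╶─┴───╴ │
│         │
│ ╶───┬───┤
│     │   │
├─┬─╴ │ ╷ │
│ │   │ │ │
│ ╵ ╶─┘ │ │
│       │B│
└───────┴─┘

Checking each cell for number of passages:

Dead ends found at positions:
  (0, 1)
  (0, 2)
  (3, 0)
  (4, 4)
Total dead ends: 4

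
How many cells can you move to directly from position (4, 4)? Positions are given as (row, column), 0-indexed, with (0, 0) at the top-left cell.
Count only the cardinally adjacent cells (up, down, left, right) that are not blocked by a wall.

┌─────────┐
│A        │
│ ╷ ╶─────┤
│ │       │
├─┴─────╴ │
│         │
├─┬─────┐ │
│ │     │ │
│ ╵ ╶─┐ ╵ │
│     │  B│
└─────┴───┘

Checking passable neighbors of (4, 4):
Neighbors: (3, 4), (4, 3)
Count: 2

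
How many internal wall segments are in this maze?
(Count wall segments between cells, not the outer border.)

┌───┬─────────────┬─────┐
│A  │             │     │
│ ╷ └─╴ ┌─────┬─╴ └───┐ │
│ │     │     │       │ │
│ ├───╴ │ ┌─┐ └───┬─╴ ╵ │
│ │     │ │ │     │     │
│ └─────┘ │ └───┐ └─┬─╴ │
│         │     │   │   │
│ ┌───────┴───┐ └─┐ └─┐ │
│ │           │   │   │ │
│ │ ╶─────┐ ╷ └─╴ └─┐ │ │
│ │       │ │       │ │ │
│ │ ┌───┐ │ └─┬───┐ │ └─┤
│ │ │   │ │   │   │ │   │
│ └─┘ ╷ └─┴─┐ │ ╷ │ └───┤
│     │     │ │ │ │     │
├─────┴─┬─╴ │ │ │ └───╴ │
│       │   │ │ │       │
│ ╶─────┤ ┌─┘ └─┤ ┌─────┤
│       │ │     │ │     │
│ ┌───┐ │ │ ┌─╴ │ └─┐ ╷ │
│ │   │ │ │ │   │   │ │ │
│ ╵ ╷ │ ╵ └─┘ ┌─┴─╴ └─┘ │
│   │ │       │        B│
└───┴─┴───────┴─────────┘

Counting internal wall segments:
Total internal walls: 121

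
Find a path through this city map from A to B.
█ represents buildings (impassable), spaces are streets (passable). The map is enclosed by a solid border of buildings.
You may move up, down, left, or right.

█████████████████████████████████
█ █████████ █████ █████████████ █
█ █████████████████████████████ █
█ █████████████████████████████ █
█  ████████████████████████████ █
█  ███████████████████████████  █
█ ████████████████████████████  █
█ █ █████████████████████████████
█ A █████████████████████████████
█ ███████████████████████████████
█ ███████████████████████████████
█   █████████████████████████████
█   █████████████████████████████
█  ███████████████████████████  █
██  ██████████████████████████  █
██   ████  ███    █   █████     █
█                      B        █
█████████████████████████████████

Finding the shortest path from A to B:
Movement: cardinal only
Path length: 31 steps
Directions: left → down → down → down → down → down → right → down → down → down → right → right → right → right → right → right → right → right → right → right → right → right → right → right → right → right → right → right → right → right → right

Solution:

█████████████████████████████████
█ █████████ █████ █████████████ █
█ █████████████████████████████ █
█ █████████████████████████████ █
█  ████████████████████████████ █
█  ███████████████████████████  █
█ ████████████████████████████  █
█ █ █████████████████████████████
█↓A █████████████████████████████
█↓███████████████████████████████
█↓███████████████████████████████
█↓  █████████████████████████████
█↓  █████████████████████████████
█↳↓███████████████████████████  █
██↓ ██████████████████████████  █
██↓  ████  ███    █   █████     █
█ ↳→→→→→→→→→→→→→→→→→→→→B        █
█████████████████████████████████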